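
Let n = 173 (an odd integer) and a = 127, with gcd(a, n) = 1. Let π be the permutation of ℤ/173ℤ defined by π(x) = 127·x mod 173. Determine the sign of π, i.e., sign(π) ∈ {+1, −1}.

Start at x=172: 172 → 46 → 133 → 110 → 130 → 75 → 10 → … (one orbit).
Decompose π into cycles: lengths [172, 1] (2 cycles, including the fixed point 0).
With 2 cycles on 173 points, sign = (−1)^{173−2} = -1.

-1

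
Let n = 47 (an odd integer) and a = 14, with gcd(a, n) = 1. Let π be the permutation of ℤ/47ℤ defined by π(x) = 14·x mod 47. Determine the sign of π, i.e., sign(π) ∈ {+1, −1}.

+1

Trace 37: π^k(37) = [37, 1, 14, 8, 18, 17, 3] for k=0..6.
Cycle type of π: 23×2 + 1; total 3 cycles.
3 cycles on 47: each ℓ→(−1)^(ℓ−1), product (−1)^44 = +1.
Check: (14/47) = +1 by Zolotarev.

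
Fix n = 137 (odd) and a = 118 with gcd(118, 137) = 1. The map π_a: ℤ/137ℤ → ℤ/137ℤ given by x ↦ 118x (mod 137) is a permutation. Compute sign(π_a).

+1

Orbit of 15 under x↦118x: [15, 126, 72, 2, 99, 37, 119]… (length divides ord_137(118)).
3 cycles of lengths [68, 68, 1].
Σ(ℓ_i−1) = 137−3 = 134; sign = (−1)^134 = +1.
Check: (118/137) = +1 by Zolotarev.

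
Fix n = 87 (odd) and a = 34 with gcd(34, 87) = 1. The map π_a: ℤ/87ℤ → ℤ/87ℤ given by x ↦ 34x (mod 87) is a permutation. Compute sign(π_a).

Start at x=16: 16 → 22 → 52 → 28 → 82 → 4 → 49 → … (one orbit).
9 cycles of lengths [14, 14, 14, 14, 14, 14, 1, 1, 1].
87 − 9 = 78 transpositions; sign(π) = (−1)^78 = +1.
The Jacobi symbol (34|87) = +1 (Zolotarev) agrees.

+1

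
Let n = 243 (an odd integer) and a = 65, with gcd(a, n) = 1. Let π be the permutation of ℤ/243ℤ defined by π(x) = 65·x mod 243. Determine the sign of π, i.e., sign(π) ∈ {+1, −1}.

-1

Start at x=16: 16 → 68 → 46 → 74 → 193 → 152 → 160 → … (one orbit).
Decompose π into cycles: lengths [162, 54, 18, 6, 2, 1] (6 cycles, including the fixed point 0).
With 6 cycles on 243 points, sign = (−1)^{243−6} = -1.
(65|243)_J = -1 (Zolotarev's lemma cross-check).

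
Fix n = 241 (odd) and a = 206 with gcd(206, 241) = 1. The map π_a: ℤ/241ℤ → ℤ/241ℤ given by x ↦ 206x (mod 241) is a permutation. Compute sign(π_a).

-1

Trace 240: π^k(240) = [240, 35, 221, 218, 82, 22, 194] for k=0..6.
Cycle lengths of π_206 on ℤ/241ℤ: [240, 1]; 2 cycles in total.
2 cycles on 241: each ℓ→(−1)^(ℓ−1), product (−1)^239 = -1.
The Jacobi symbol (206|241) = -1 (Zolotarev) agrees.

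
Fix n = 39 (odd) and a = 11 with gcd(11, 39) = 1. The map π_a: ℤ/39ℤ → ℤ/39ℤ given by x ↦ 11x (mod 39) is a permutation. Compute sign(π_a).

+1

Start at x=1: 1 → 11 → 4 → 5 → 16 → 20 → 25 → … (one orbit).
Decompose π into cycles: lengths [12, 12, 12, 2, 1] (5 cycles, including the fixed point 0).
5 cycles on 39: each ℓ→(−1)^(ℓ−1), product (−1)^34 = +1.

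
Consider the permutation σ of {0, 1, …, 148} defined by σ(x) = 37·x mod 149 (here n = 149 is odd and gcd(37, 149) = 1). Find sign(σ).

+1

Start at x=140: 140 → 114 → 46 → 63 → 96 → 125 → 6 → … (one orbit).
Cycle lengths of π_37 on ℤ/149ℤ: [37, 37, 37, 37, 1]; 5 cycles in total.
5 cycles on 149: each ℓ→(−1)^(ℓ−1), product (−1)^144 = +1.
Zolotarev: (37|149) = +1, matching the cycle-count sign.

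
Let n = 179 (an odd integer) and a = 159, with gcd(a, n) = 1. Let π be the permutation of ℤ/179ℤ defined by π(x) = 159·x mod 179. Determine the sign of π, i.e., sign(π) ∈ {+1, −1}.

-1

Start at x=133: 133 → 25 → 37 → 155 → 122 → 66 → 112 → … (one orbit).
Decompose π into cycles: lengths [178, 1] (2 cycles, including the fixed point 0).
With 2 cycles on 179 points, sign = (−1)^{179−2} = -1.
(159|179)_J = -1 (Zolotarev's lemma cross-check).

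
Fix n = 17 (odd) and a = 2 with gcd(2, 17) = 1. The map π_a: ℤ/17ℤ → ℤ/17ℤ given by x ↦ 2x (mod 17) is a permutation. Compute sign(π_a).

+1

Start at x=15: 15 → 13 → 9 → 1 → 2 → 4 → 8 → … (one orbit).
π_2 has 3 disjoint cycles with lengths [8, 8, 1] on {0,…,16}.
17 − 3 = 14 transpositions; sign(π) = (−1)^14 = +1.
Zolotarev: (2|17) = +1, matching the cycle-count sign.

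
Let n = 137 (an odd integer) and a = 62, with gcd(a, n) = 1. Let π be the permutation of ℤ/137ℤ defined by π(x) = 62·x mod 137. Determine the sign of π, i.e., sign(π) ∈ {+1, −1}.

Start at x=57: 57 → 109 → 45 → 50 → 86 → 126 → 3 → … (one orbit).
π_62 has 2 disjoint cycles with lengths [136, 1] on {0,…,136}.
2 cycles on 137: each ℓ→(−1)^(ℓ−1), product (−1)^135 = -1.
Via Zolotarev, sign(π_{62}) = (62|137) = -1.

-1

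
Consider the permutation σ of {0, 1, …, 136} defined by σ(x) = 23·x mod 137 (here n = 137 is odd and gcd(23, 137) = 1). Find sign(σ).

Start at x=61: 61 → 33 → 74 → 58 → 101 → 131 → 136 → … (one orbit).
Decompose π into cycles: lengths [136, 1] (2 cycles, including the fixed point 0).
2 cycles on 137: each ℓ→(−1)^(ℓ−1), product (−1)^135 = -1.
Via Zolotarev, sign(π_{23}) = (23|137) = -1.

-1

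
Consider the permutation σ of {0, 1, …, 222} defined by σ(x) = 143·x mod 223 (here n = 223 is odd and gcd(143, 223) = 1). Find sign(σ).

Start at x=109: 109 → 200 → 56 → 203 → 39 → 2 → 63 → … (one orbit).
The orbit structure of x ↦ 143x mod 223: 3 orbits of sizes [111, 111, 1].
3 cycles on 223: each ℓ→(−1)^(ℓ−1), product (−1)^220 = +1.
(143|223)_J = +1 (Zolotarev's lemma cross-check).

+1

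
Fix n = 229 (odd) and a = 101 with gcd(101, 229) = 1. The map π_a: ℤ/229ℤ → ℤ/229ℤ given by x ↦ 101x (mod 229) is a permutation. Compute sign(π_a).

-1

Start at x=34: 34 → 228 → 128 → 104 → 199 → 176 → 143 → … (one orbit).
4 cycles of lengths [76, 76, 76, 1].
4 cycles on 229: each ℓ→(−1)^(ℓ−1), product (−1)^225 = -1.
The Jacobi symbol (101|229) = -1 (Zolotarev) agrees.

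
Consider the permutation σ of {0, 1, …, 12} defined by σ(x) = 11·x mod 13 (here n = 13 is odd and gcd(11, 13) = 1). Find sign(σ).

-1

Trace 3: π^k(3) = [3, 7, 12, 2, 9, 8, 10] for k=0..6.
The orbit structure of x ↦ 11x mod 13: 2 orbits of sizes [12, 1].
2 cycles on 13: each ℓ→(−1)^(ℓ−1), product (−1)^11 = -1.
Via Zolotarev, sign(π_{11}) = (11|13) = -1.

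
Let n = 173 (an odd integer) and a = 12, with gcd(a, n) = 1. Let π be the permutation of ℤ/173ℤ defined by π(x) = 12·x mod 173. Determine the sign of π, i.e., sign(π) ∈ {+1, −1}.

Orbit of 80 under x↦12x: [80, 95, 102, 13, 156, 142, 147]… (length divides ord_173(12)).
Cycle type of π: 172 + 1; total 2 cycles.
2 cycles on 173: each ℓ→(−1)^(ℓ−1), product (−1)^171 = -1.

-1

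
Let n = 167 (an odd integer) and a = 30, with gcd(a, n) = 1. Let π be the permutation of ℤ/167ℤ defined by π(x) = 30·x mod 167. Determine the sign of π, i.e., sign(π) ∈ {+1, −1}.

-1

Orbit of 79 under x↦30x: [79, 32, 125, 76, 109, 97, 71]… (length divides ord_167(30)).
Cycle type of π: 166 + 1; total 2 cycles.
Σ(ℓ_i−1) = 167−2 = 165; sign = (−1)^165 = -1.
Zolotarev: (30|167) = -1, matching the cycle-count sign.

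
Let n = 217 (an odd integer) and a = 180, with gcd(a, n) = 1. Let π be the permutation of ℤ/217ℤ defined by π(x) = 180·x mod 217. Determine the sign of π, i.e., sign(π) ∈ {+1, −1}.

Trace 67: π^k(67) = [67, 125, 149, 129, 1, 180] for k=0..5.
Decompose π into cycles: lengths [6, 6, 6, 6, 6, 6, 6, 6, 6, 6, 6, 6, 6, 6, 6, 6, 6, 6, 6, 6, 6, 6, 6, 6, 6, 6, 6, 6, 6, 6, 6, 3, 3, 3, 3, 3, 3, 3, 3, 3, 3, 1] (42 cycles, including the fixed point 0).
217 − 42 = 175 transpositions; sign(π) = (−1)^175 = -1.
Check: (180/217) = -1 by Zolotarev.

-1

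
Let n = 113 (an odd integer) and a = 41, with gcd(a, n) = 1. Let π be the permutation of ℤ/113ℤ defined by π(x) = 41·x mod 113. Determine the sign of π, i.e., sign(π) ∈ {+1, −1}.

+1

Start at x=11: 11 → 112 → 72 → 14 → 9 → 30 → 100 → … (one orbit).
π_41 has 3 disjoint cycles with lengths [56, 56, 1] on {0,…,112}.
113 − 3 = 110 transpositions; sign(π) = (−1)^110 = +1.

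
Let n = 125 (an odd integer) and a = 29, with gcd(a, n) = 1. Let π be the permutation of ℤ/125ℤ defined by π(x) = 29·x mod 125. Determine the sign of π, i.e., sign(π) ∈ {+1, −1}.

Start at x=36: 36 → 44 → 26 → 4 → 116 → 114 → 56 → … (one orbit).
Cycle lengths of π_29 on ℤ/125ℤ: [50, 50, 10, 10, 2, 2, 1]; 7 cycles in total.
n − c = 125 − 7 = 118; sign = (−1)^118 = +1.

+1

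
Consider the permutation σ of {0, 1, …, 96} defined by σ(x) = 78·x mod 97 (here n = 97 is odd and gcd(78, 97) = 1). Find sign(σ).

Trace 46: π^k(46) = [46, 96, 19, 27, 69, 47, 77] for k=0..6.
The orbit structure of x ↦ 78x mod 97: 4 orbits of sizes [32, 32, 32, 1].
Σ(ℓ_i−1) = 97−4 = 93; sign = (−1)^93 = -1.
Check: (78/97) = -1 by Zolotarev.

-1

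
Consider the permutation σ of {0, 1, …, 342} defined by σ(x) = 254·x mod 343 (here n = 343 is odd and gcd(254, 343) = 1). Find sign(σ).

Orbit of 102 under x↦254x: [102, 183, 177, 25, 176, 114, 144]… (length divides ord_343(254)).
Cycle type of π: 147×2 + 21×2 + 3×2 + 1; total 7 cycles.
With 7 cycles on 343 points, sign = (−1)^{343−7} = +1.
Check: (254/343) = +1 by Zolotarev.

+1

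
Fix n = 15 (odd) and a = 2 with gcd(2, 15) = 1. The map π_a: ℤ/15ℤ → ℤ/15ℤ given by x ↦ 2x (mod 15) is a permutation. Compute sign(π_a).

+1

Start at x=8: 8 → 1 → 2 → 4 → 8 (one orbit).
Cycle lengths of π_2 on ℤ/15ℤ: [4, 4, 4, 2, 1]; 5 cycles in total.
n − c = 15 − 5 = 10; sign = (−1)^10 = +1.
The Jacobi symbol (2|15) = +1 (Zolotarev) agrees.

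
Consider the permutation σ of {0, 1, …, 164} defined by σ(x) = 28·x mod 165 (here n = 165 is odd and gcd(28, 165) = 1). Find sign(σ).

Orbit of 31 under x↦28x: [31, 43, 49, 52, 136, 13, 34]… (length divides ord_165(28)).
Cycle type of π: 20×6 + 10×3 + 4×3 + 1×3; total 15 cycles.
Σ(ℓ_i−1) = 165−15 = 150; sign = (−1)^150 = +1.

+1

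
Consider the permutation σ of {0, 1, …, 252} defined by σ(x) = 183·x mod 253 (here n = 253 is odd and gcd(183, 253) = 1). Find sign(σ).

+1

Orbit of 206 under x↦183x: [206, 1, 183, 93, 68, 47, 252]… (length divides ord_253(183)).
Cycle type of π: 10×23 + 2×11 + 1; total 35 cycles.
Σ(ℓ_i−1) = 253−35 = 218; sign = (−1)^218 = +1.
Zolotarev: (183|253) = +1, matching the cycle-count sign.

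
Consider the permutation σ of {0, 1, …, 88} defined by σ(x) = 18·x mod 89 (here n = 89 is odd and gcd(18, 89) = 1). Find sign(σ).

+1

Trace 79: π^k(79) = [79, 87, 53, 64, 84, 88, 71] for k=0..6.
Cycle lengths of π_18 on ℤ/89ℤ: [44, 44, 1]; 3 cycles in total.
sign(π) = (−1)^{n − #cycles} = (−1)^{89−3} = (−1)^86 = +1.
Zolotarev: (18|89) = +1, matching the cycle-count sign.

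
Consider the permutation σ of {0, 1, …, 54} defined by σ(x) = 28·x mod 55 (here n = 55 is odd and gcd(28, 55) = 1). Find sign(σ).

+1

Orbit of 49 under x↦28x: [49, 52, 26, 13, 34, 17, 36]… (length divides ord_55(28)).
Cycle lengths of π_28 on ℤ/55ℤ: [20, 20, 10, 4, 1]; 5 cycles in total.
n − c = 55 − 5 = 50; sign = (−1)^50 = +1.
Zolotarev: (28|55) = +1, matching the cycle-count sign.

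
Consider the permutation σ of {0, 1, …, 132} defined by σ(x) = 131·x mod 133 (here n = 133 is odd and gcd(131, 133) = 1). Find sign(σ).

-1

Trace 54: π^k(54) = [54, 25, 83, 100, 66, 1, 131] for k=0..6.
The orbit structure of x ↦ 131x mod 133: 10 orbits of sizes [18, 18, 18, 18, 18, 18, 9, 9, 6, 1].
With 10 cycles on 133 points, sign = (−1)^{133−10} = -1.
(131|133)_J = -1 (Zolotarev's lemma cross-check).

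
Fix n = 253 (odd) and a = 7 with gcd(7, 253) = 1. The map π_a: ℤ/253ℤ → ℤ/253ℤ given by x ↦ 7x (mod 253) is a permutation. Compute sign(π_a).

Start at x=3: 3 → 21 → 147 → 17 → 119 → 74 → 12 → … (one orbit).
Cycle type of π: 110×2 + 22 + 10 + 1; total 5 cycles.
Σ(ℓ_i−1) = 253−5 = 248; sign = (−1)^248 = +1.

+1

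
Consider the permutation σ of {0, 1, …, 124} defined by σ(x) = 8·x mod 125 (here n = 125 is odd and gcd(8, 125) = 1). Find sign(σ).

-1

Start at x=48: 48 → 9 → 72 → 76 → 108 → 114 → 37 → … (one orbit).
4 cycles of lengths [100, 20, 4, 1].
sign(π) = (−1)^{n − #cycles} = (−1)^{125−4} = (−1)^121 = -1.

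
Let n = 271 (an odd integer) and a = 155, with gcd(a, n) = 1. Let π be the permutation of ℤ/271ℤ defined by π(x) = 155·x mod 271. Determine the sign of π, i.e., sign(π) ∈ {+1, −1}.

+1

Orbit of 5 under x↦155x: [5, 233, 72, 49, 7, 1, 155]… (length divides ord_271(155)).
3 cycles of lengths [135, 135, 1].
Σ(ℓ_i−1) = 271−3 = 268; sign = (−1)^268 = +1.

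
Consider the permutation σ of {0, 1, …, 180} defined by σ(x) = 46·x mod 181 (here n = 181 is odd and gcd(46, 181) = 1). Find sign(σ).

+1

Trace 125: π^k(125) = [125, 139, 59, 180, 135, 56, 42] for k=0..6.
19 cycles of lengths [10, 10, 10, 10, 10, 10, 10, 10, 10, 10, 10, 10, 10, 10, 10, 10, 10, 10, 1].
19 cycles on 181: each ℓ→(−1)^(ℓ−1), product (−1)^162 = +1.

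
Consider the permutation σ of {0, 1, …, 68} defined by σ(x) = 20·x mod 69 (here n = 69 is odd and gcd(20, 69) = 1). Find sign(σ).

+1

Orbit of 44 under x↦20x: [44, 52, 5, 31, 68, 49, 14]… (length divides ord_69(20)).
The orbit structure of x ↦ 20x mod 69: 5 orbits of sizes [22, 22, 22, 2, 1].
n − c = 69 − 5 = 64; sign = (−1)^64 = +1.
Zolotarev: (20|69) = +1, matching the cycle-count sign.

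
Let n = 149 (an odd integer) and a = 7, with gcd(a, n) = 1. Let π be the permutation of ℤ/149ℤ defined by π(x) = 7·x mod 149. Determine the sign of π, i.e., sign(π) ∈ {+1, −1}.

Orbit of 25 under x↦7x: [25, 26, 33, 82, 127, 144, 114]… (length divides ord_149(7)).
The orbit structure of x ↦ 7x mod 149: 3 orbits of sizes [74, 74, 1].
sign(π) = (−1)^{n − #cycles} = (−1)^{149−3} = (−1)^146 = +1.
(7|149)_J = +1 (Zolotarev's lemma cross-check).

+1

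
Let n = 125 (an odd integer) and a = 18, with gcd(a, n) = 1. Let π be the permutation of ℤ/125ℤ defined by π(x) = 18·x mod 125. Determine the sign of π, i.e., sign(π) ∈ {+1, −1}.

-1

Start at x=26: 26 → 93 → 49 → 7 → 1 → 18 → 74 → … (one orbit).
π_18 has 12 disjoint cycles with lengths [20, 20, 20, 20, 20, 4, 4, 4, 4, 4, 4, 1] on {0,…,124}.
Σ(ℓ_i−1) = 125−12 = 113; sign = (−1)^113 = -1.
Zolotarev: (18|125) = -1, matching the cycle-count sign.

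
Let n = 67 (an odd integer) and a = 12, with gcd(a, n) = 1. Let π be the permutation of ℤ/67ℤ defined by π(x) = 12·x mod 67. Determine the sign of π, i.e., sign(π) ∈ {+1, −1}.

Orbit of 45 under x↦12x: [45, 4, 48, 40, 11, 65, 43]… (length divides ord_67(12)).
2 cycles of lengths [66, 1].
67 − 2 = 65 transpositions; sign(π) = (−1)^65 = -1.
Via Zolotarev, sign(π_{12}) = (12|67) = -1.

-1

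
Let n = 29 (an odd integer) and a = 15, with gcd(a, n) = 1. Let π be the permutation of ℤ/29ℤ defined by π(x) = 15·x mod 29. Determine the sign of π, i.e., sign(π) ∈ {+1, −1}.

-1

Orbit of 6 under x↦15x: [6, 3, 16, 8, 4, 2, 1]… (length divides ord_29(15)).
π_15 has 2 disjoint cycles with lengths [28, 1] on {0,…,28}.
With 2 cycles on 29 points, sign = (−1)^{29−2} = -1.
The Jacobi symbol (15|29) = -1 (Zolotarev) agrees.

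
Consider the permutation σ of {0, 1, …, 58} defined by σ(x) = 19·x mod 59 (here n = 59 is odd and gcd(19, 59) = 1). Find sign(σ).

Trace 28: π^k(28) = [28, 1, 19, 7, 15, 49, 46] for k=0..6.
The orbit structure of x ↦ 19x mod 59: 3 orbits of sizes [29, 29, 1].
3 cycles on 59: each ℓ→(−1)^(ℓ−1), product (−1)^56 = +1.

+1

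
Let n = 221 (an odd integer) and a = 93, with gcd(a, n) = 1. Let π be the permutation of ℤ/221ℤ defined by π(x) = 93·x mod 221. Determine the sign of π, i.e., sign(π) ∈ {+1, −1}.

Start at x=145: 145 → 4 → 151 → 120 → 110 → 64 → 206 → … (one orbit).
Decompose π into cycles: lengths [24, 24, 24, 24, 24, 24, 24, 24, 12, 8, 8, 1] (12 cycles, including the fixed point 0).
n − c = 221 − 12 = 209; sign = (−1)^209 = -1.
Via Zolotarev, sign(π_{93}) = (93|221) = -1.

-1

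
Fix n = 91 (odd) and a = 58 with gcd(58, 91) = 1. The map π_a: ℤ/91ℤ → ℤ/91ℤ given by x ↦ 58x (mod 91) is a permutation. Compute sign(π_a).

Trace 30: π^k(30) = [30, 11, 1, 58, 88, 8, 9] for k=0..6.
Cycle lengths of π_58 on ℤ/91ℤ: [12, 12, 12, 12, 12, 12, 12, 3, 3, 1]; 10 cycles in total.
91 − 10 = 81 transpositions; sign(π) = (−1)^81 = -1.
Via Zolotarev, sign(π_{58}) = (58|91) = -1.

-1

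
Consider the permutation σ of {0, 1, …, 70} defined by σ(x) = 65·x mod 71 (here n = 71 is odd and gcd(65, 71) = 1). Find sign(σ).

Orbit of 14 under x↦65x: [14, 58, 7, 29, 39, 50, 55]… (length divides ord_71(65)).
The orbit structure of x ↦ 65x mod 71: 2 orbits of sizes [70, 1].
2 cycles on 71: each ℓ→(−1)^(ℓ−1), product (−1)^69 = -1.
Via Zolotarev, sign(π_{65}) = (65|71) = -1.

-1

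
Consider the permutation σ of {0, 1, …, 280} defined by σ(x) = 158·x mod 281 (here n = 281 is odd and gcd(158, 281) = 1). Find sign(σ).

Trace 249: π^k(249) = [249, 2, 35, 191, 111, 116, 63] for k=0..6.
Cycle lengths of π_158 on ℤ/281ℤ: [70, 70, 70, 70, 1]; 5 cycles in total.
With 5 cycles on 281 points, sign = (−1)^{281−5} = +1.

+1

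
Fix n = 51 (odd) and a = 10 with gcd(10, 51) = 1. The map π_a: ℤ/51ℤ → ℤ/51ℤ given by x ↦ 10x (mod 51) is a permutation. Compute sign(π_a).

-1

Start at x=13: 13 → 28 → 25 → 46 → 1 → 10 → 49 → … (one orbit).
The orbit structure of x ↦ 10x mod 51: 6 orbits of sizes [16, 16, 16, 1, 1, 1].
51 − 6 = 45 transpositions; sign(π) = (−1)^45 = -1.
(10|51)_J = -1 (Zolotarev's lemma cross-check).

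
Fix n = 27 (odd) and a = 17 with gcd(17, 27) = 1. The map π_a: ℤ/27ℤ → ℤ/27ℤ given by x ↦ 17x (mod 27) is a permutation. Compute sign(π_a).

Orbit of 19 under x↦17x: [19, 26, 10, 8, 1, 17]… (length divides ord_27(17)).
π_17 has 8 disjoint cycles with lengths [6, 6, 6, 2, 2, 2, 2, 1] on {0,…,26}.
8 cycles on 27: each ℓ→(−1)^(ℓ−1), product (−1)^19 = -1.
(17|27)_J = -1 (Zolotarev's lemma cross-check).

-1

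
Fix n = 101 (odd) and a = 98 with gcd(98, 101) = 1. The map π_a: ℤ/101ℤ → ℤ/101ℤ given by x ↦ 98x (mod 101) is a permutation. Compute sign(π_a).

Orbit of 91 under x↦98x: [91, 30, 11, 68, 99, 6, 83]… (length divides ord_101(98)).
Cycle lengths of π_98 on ℤ/101ℤ: [100, 1]; 2 cycles in total.
101 − 2 = 99 transpositions; sign(π) = (−1)^99 = -1.
Via Zolotarev, sign(π_{98}) = (98|101) = -1.

-1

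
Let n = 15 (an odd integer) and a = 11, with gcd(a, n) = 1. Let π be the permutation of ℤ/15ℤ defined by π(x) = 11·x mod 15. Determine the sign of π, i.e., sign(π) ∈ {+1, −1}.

Trace 1: π^k(1) = [1, 11] for k=0..1.
10 cycles of lengths [2, 2, 2, 2, 2, 1, 1, 1, 1, 1].
sign(π) = (−1)^{n − #cycles} = (−1)^{15−10} = (−1)^5 = -1.

-1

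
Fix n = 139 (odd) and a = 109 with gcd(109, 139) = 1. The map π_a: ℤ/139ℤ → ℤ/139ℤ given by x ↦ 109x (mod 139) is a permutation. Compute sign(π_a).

-1

Trace 111: π^k(111) = [111, 6, 98, 118, 74, 4, 19] for k=0..6.
π_109 has 2 disjoint cycles with lengths [138, 1] on {0,…,138}.
2 cycles on 139: each ℓ→(−1)^(ℓ−1), product (−1)^137 = -1.
The Jacobi symbol (109|139) = -1 (Zolotarev) agrees.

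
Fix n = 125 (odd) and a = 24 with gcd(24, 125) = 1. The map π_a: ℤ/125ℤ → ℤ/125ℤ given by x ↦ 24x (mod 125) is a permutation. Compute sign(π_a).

Trace 24: π^k(24) = [24, 76, 74, 26, 124, 101, 49] for k=0..6.
Cycle lengths of π_24 on ℤ/125ℤ: [10, 10, 10, 10, 10, 10, 10, 10, 10, 10, 2, 2, 2, 2, 2, 2, 2, 2, 2, 2, 2, 2, 1]; 23 cycles in total.
n − c = 125 − 23 = 102; sign = (−1)^102 = +1.
Zolotarev: (24|125) = +1, matching the cycle-count sign.

+1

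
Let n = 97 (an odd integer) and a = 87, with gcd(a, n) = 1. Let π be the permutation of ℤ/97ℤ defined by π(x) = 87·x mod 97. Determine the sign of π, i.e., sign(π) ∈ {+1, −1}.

-1

Start at x=21: 21 → 81 → 63 → 49 → 92 → 50 → 82 → … (one orbit).
Cycle lengths of π_87 on ℤ/97ℤ: [96, 1]; 2 cycles in total.
sign(π) = (−1)^{n − #cycles} = (−1)^{97−2} = (−1)^95 = -1.
(87|97)_J = -1 (Zolotarev's lemma cross-check).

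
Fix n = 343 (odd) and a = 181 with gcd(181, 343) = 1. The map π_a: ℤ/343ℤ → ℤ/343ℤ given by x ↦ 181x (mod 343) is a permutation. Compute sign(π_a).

Orbit of 97 under x↦181x: [97, 64, 265, 288, 335, 267, 307]… (length divides ord_343(181)).
10 cycles of lengths [98, 98, 98, 14, 14, 14, 2, 2, 2, 1].
n − c = 343 − 10 = 333; sign = (−1)^333 = -1.
Check: (181/343) = -1 by Zolotarev.

-1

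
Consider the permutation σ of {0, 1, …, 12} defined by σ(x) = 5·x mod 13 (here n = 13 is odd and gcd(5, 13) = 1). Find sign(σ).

Trace 8: π^k(8) = [8, 1, 5, 12] for k=0..3.
π_5 has 4 disjoint cycles with lengths [4, 4, 4, 1] on {0,…,12}.
Σ(ℓ_i−1) = 13−4 = 9; sign = (−1)^9 = -1.
Via Zolotarev, sign(π_{5}) = (5|13) = -1.

-1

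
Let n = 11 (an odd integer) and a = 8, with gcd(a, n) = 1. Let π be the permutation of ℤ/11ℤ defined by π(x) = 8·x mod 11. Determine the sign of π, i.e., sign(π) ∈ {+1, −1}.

-1

Trace 1: π^k(1) = [1, 8, 9, 6, 4, 10, 3] for k=0..6.
The orbit structure of x ↦ 8x mod 11: 2 orbits of sizes [10, 1].
n − c = 11 − 2 = 9; sign = (−1)^9 = -1.
(8|11)_J = -1 (Zolotarev's lemma cross-check).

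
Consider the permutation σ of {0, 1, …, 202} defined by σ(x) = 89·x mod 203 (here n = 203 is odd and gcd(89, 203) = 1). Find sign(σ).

+1

Start at x=183: 183 → 47 → 123 → 188 → 86 → 143 → 141 → … (one orbit).
Decompose π into cycles: lengths [84, 84, 28, 6, 1] (5 cycles, including the fixed point 0).
n − c = 203 − 5 = 198; sign = (−1)^198 = +1.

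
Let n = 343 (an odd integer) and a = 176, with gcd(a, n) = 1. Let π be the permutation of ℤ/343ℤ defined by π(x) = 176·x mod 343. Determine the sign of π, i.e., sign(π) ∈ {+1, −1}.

+1

Start at x=288: 288 → 267 → 1 → 176 → 106 → 134 → 260 → … (one orbit).
19 cycles of lengths [49, 49, 49, 49, 49, 49, 7, 7, 7, 7, 7, 7, 1, 1, 1, 1, 1, 1, 1].
Σ(ℓ_i−1) = 343−19 = 324; sign = (−1)^324 = +1.
(176|343)_J = +1 (Zolotarev's lemma cross-check).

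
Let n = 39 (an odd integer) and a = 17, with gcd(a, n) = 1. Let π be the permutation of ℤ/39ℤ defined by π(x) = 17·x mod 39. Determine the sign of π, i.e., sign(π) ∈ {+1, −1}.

-1

Trace 17: π^k(17) = [17, 16, 38, 22, 23, 1] for k=0..5.
Decompose π into cycles: lengths [6, 6, 6, 6, 6, 6, 2, 1] (8 cycles, including the fixed point 0).
39 − 8 = 31 transpositions; sign(π) = (−1)^31 = -1.
Check: (17/39) = -1 by Zolotarev.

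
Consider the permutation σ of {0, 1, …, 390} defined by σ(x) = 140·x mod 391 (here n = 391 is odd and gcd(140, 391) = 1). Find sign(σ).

Orbit of 188 under x↦140x: [188, 123, 16, 285, 18, 174, 118]… (length divides ord_391(140)).
Cycle type of π: 44×8 + 11×2 + 4×4 + 1; total 15 cycles.
15 cycles on 391: each ℓ→(−1)^(ℓ−1), product (−1)^376 = +1.

+1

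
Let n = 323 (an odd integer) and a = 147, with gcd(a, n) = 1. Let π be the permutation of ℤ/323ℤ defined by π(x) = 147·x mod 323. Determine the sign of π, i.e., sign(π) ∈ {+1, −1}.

+1

Start at x=302: 302 → 143 → 26 → 269 → 137 → 113 → 138 → … (one orbit).
Cycle type of π: 144×2 + 18 + 16 + 1; total 5 cycles.
5 cycles on 323: each ℓ→(−1)^(ℓ−1), product (−1)^318 = +1.
The Jacobi symbol (147|323) = +1 (Zolotarev) agrees.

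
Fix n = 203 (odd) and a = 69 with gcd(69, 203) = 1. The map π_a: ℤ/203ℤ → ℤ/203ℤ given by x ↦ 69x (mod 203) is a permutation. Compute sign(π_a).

+1

Orbit of 169 under x↦69x: [169, 90, 120, 160, 78, 104, 71]… (length divides ord_203(69)).
Cycle lengths of π_69 on ℤ/203ℤ: [28, 28, 28, 28, 28, 28, 28, 2, 2, 2, 1]; 11 cycles in total.
203 − 11 = 192 transpositions; sign(π) = (−1)^192 = +1.
(69|203)_J = +1 (Zolotarev's lemma cross-check).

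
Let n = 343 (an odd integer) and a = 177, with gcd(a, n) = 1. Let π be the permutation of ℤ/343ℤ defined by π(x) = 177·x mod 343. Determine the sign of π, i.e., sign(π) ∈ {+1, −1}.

+1

Trace 275: π^k(275) = [275, 312, 1, 177, 116, 295, 79] for k=0..6.
The orbit structure of x ↦ 177x mod 343: 31 orbits of sizes [21, 21, 21, 21, 21, 21, 21, 21, 21, 21, 21, 21, 21, 21, 3, 3, 3, 3, 3, 3, 3, 3, 3, 3, 3, 3, 3, 3, 3, 3, 1].
sign(π) = (−1)^{n − #cycles} = (−1)^{343−31} = (−1)^312 = +1.
(177|343)_J = +1 (Zolotarev's lemma cross-check).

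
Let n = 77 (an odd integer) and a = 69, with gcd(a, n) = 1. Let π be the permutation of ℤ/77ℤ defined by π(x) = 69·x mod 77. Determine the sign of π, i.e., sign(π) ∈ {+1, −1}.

Orbit of 20 under x↦69x: [20, 71, 48, 1, 69, 64, 27]… (length divides ord_77(69)).
Cycle lengths of π_69 on ℤ/77ℤ: [10, 10, 10, 10, 10, 10, 5, 5, 2, 2, 2, 1]; 12 cycles in total.
n − c = 77 − 12 = 65; sign = (−1)^65 = -1.

-1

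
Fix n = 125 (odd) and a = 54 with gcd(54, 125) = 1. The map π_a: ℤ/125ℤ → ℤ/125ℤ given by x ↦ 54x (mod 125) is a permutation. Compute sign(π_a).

Orbit of 74 under x↦54x: [74, 121, 34, 86, 19, 26, 29]… (length divides ord_125(54)).
Decompose π into cycles: lengths [50, 50, 10, 10, 2, 2, 1] (7 cycles, including the fixed point 0).
sign(π) = (−1)^{n − #cycles} = (−1)^{125−7} = (−1)^118 = +1.
Zolotarev: (54|125) = +1, matching the cycle-count sign.

+1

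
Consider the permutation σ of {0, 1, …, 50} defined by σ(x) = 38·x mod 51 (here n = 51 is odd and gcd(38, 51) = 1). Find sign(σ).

-1

Trace 38: π^k(38) = [38, 16, 47, 1] for k=0..3.
Cycle type of π: 4×12 + 2 + 1; total 14 cycles.
With 14 cycles on 51 points, sign = (−1)^{51−14} = -1.
Check: (38/51) = -1 by Zolotarev.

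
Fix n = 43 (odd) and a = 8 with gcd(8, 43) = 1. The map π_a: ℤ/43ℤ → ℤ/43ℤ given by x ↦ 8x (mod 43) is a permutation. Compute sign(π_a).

-1

Start at x=1: 1 → 8 → 21 → 39 → 11 → 2 → 16 → … (one orbit).
Cycle lengths of π_8 on ℤ/43ℤ: [14, 14, 14, 1]; 4 cycles in total.
n − c = 43 − 4 = 39; sign = (−1)^39 = -1.
Via Zolotarev, sign(π_{8}) = (8|43) = -1.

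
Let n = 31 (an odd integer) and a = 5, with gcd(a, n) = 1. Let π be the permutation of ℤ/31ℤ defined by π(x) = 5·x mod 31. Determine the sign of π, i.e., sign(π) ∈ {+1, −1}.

+1

Trace 25: π^k(25) = [25, 1, 5] for k=0..2.
The orbit structure of x ↦ 5x mod 31: 11 orbits of sizes [3, 3, 3, 3, 3, 3, 3, 3, 3, 3, 1].
n − c = 31 − 11 = 20; sign = (−1)^20 = +1.
Via Zolotarev, sign(π_{5}) = (5|31) = +1.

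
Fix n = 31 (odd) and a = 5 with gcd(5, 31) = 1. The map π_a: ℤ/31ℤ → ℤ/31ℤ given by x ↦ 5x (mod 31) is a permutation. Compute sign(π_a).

Trace 25: π^k(25) = [25, 1, 5] for k=0..2.
11 cycles of lengths [3, 3, 3, 3, 3, 3, 3, 3, 3, 3, 1].
With 11 cycles on 31 points, sign = (−1)^{31−11} = +1.

+1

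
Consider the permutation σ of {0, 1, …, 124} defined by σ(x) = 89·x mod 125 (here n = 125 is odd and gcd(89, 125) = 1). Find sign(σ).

+1

Trace 99: π^k(99) = [99, 61, 54, 56, 109, 76, 14] for k=0..6.
The orbit structure of x ↦ 89x mod 125: 7 orbits of sizes [50, 50, 10, 10, 2, 2, 1].
sign(π) = (−1)^{n − #cycles} = (−1)^{125−7} = (−1)^118 = +1.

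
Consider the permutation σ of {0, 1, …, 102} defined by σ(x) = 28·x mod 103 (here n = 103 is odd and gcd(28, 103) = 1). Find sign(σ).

+1

Start at x=61: 61 → 60 → 32 → 72 → 59 → 4 → 9 → … (one orbit).
Cycle type of π: 51×2 + 1; total 3 cycles.
sign(π) = (−1)^{n − #cycles} = (−1)^{103−3} = (−1)^100 = +1.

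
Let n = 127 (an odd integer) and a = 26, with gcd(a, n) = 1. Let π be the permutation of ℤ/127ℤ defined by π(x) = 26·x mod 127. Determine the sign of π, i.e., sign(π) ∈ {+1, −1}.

+1

Trace 17: π^k(17) = [17, 61, 62, 88, 2, 52, 82] for k=0..6.
3 cycles of lengths [63, 63, 1].
3 cycles on 127: each ℓ→(−1)^(ℓ−1), product (−1)^124 = +1.
(26|127)_J = +1 (Zolotarev's lemma cross-check).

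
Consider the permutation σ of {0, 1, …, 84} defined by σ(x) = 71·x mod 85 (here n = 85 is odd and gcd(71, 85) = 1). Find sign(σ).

-1

Start at x=1: 1 → 71 → 26 → 61 → 81 → 56 → 66 → … (one orbit).
Cycle type of π: 16×5 + 1×5; total 10 cycles.
10 cycles on 85: each ℓ→(−1)^(ℓ−1), product (−1)^75 = -1.
Check: (71/85) = -1 by Zolotarev.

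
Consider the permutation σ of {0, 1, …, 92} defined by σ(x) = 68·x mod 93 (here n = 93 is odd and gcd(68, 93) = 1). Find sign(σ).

+1

Trace 1: π^k(1) = [1, 68, 67, 92, 25, 26] for k=0..5.
Cycle type of π: 6×15 + 2 + 1; total 17 cycles.
n − c = 93 − 17 = 76; sign = (−1)^76 = +1.
(68|93)_J = +1 (Zolotarev's lemma cross-check).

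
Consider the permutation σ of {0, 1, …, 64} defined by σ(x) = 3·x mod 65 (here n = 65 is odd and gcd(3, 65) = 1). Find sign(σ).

-1

Trace 29: π^k(29) = [29, 22, 1, 3, 9, 27, 16] for k=0..6.
The orbit structure of x ↦ 3x mod 65: 10 orbits of sizes [12, 12, 12, 12, 4, 3, 3, 3, 3, 1].
sign(π) = (−1)^{n − #cycles} = (−1)^{65−10} = (−1)^55 = -1.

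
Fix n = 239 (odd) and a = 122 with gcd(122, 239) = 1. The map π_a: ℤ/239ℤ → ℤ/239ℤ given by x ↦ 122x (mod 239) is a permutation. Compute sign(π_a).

+1

Orbit of 218 under x↦122x: [218, 67, 48, 120, 61, 33, 202]… (length divides ord_239(122)).
Cycle type of π: 119×2 + 1; total 3 cycles.
Σ(ℓ_i−1) = 239−3 = 236; sign = (−1)^236 = +1.
Check: (122/239) = +1 by Zolotarev.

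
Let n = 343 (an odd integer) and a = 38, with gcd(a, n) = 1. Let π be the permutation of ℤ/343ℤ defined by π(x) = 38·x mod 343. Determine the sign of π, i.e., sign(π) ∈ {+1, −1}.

Orbit of 55 under x↦38x: [55, 32, 187, 246, 87, 219, 90]… (length divides ord_343(38)).
Decompose π into cycles: lengths [294, 42, 6, 1] (4 cycles, including the fixed point 0).
With 4 cycles on 343 points, sign = (−1)^{343−4} = -1.

-1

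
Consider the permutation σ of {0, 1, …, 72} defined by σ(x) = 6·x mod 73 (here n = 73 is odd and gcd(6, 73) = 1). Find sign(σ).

+1

Start at x=37: 37 → 3 → 18 → 35 → 64 → 19 → 41 → … (one orbit).
Decompose π into cycles: lengths [36, 36, 1] (3 cycles, including the fixed point 0).
sign(π) = (−1)^{n − #cycles} = (−1)^{73−3} = (−1)^70 = +1.
The Jacobi symbol (6|73) = +1 (Zolotarev) agrees.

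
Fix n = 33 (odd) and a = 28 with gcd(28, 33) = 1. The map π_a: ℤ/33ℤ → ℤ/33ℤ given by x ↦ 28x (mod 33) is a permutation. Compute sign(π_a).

-1

Trace 19: π^k(19) = [19, 4, 13, 1, 28, 25, 7] for k=0..6.
Decompose π into cycles: lengths [10, 10, 10, 1, 1, 1] (6 cycles, including the fixed point 0).
n − c = 33 − 6 = 27; sign = (−1)^27 = -1.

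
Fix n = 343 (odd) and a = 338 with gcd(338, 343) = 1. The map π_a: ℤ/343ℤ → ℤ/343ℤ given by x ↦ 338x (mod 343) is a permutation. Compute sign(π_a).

Start at x=331: 331 → 60 → 43 → 128 → 46 → 113 → 121 → … (one orbit).
π_338 has 7 disjoint cycles with lengths [147, 147, 21, 21, 3, 3, 1] on {0,…,342}.
n − c = 343 − 7 = 336; sign = (−1)^336 = +1.
Via Zolotarev, sign(π_{338}) = (338|343) = +1.

+1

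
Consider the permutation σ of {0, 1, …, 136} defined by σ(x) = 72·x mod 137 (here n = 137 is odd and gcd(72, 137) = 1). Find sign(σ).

Trace 72: π^k(72) = [72, 115, 60, 73, 50, 38, 133] for k=0..6.
9 cycles of lengths [17, 17, 17, 17, 17, 17, 17, 17, 1].
sign(π) = (−1)^{n − #cycles} = (−1)^{137−9} = (−1)^128 = +1.
Zolotarev: (72|137) = +1, matching the cycle-count sign.

+1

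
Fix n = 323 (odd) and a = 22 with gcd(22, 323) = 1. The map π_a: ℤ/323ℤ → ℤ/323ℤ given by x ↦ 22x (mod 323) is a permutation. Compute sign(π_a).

+1

Start at x=118: 118 → 12 → 264 → 317 → 191 → 3 → 66 → … (one orbit).
π_22 has 5 disjoint cycles with lengths [144, 144, 18, 16, 1] on {0,…,322}.
With 5 cycles on 323 points, sign = (−1)^{323−5} = +1.
Check: (22/323) = +1 by Zolotarev.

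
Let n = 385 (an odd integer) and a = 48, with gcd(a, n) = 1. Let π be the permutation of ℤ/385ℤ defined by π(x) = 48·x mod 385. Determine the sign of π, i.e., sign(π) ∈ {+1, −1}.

+1

Start at x=48: 48 → 379 → 97 → 36 → 188 → 169 → 27 → … (one orbit).
The orbit structure of x ↦ 48x mod 385: 33 orbits of sizes [20, 20, 20, 20, 20, 20, 20, 20, 20, 20, 20, 20, 20, 20, 10, 10, 10, 10, 10, 10, 5, 5, 4, 4, 4, 4, 4, 4, 4, 2, 2, 2, 1].
33 cycles on 385: each ℓ→(−1)^(ℓ−1), product (−1)^352 = +1.
The Jacobi symbol (48|385) = +1 (Zolotarev) agrees.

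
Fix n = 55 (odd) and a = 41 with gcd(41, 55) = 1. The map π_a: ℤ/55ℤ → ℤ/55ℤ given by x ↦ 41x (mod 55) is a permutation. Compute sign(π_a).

-1

Trace 51: π^k(51) = [51, 1, 41, 31, 6, 26, 21] for k=0..6.
Cycle lengths of π_41 on ℤ/55ℤ: [10, 10, 10, 10, 10, 1, 1, 1, 1, 1]; 10 cycles in total.
Σ(ℓ_i−1) = 55−10 = 45; sign = (−1)^45 = -1.
Zolotarev: (41|55) = -1, matching the cycle-count sign.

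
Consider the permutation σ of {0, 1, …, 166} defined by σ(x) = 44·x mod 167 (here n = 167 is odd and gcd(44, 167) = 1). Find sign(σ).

Orbit of 22 under x↦44x: [22, 133, 7, 141, 25, 98, 137]… (length divides ord_167(44)).
3 cycles of lengths [83, 83, 1].
sign(π) = (−1)^{n − #cycles} = (−1)^{167−3} = (−1)^164 = +1.

+1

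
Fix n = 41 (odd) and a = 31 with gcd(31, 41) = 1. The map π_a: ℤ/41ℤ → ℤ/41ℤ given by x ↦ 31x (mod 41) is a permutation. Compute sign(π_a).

Start at x=4: 4 → 1 → 31 → 18 → 25 → 37 → 40 → … (one orbit).
The orbit structure of x ↦ 31x mod 41: 5 orbits of sizes [10, 10, 10, 10, 1].
41 − 5 = 36 transpositions; sign(π) = (−1)^36 = +1.

+1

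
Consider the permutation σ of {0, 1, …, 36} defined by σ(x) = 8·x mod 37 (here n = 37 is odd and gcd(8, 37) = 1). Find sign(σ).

-1

Orbit of 36 under x↦8x: [36, 29, 10, 6, 11, 14, 1]… (length divides ord_37(8)).
Decompose π into cycles: lengths [12, 12, 12, 1] (4 cycles, including the fixed point 0).
37 − 4 = 33 transpositions; sign(π) = (−1)^33 = -1.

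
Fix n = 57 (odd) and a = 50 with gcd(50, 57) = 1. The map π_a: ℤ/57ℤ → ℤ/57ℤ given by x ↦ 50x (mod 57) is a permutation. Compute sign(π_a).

+1

Trace 56: π^k(56) = [56, 7, 8, 1, 50, 49] for k=0..5.
The orbit structure of x ↦ 50x mod 57: 11 orbits of sizes [6, 6, 6, 6, 6, 6, 6, 6, 6, 2, 1].
sign(π) = (−1)^{n − #cycles} = (−1)^{57−11} = (−1)^46 = +1.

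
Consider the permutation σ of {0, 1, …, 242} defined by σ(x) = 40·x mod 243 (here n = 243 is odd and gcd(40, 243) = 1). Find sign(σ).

+1

Orbit of 85 under x↦40x: [85, 241, 163, 202, 61, 10, 157]… (length divides ord_243(40)).
Cycle type of π: 81×2 + 27×2 + 9×2 + 3×2 + 1×3; total 11 cycles.
n − c = 243 − 11 = 232; sign = (−1)^232 = +1.
Via Zolotarev, sign(π_{40}) = (40|243) = +1.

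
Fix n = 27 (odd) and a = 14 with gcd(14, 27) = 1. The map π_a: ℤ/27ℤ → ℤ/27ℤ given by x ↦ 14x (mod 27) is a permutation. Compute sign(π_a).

-1

Orbit of 22 under x↦14x: [22, 11, 19, 23, 25, 26, 13]… (length divides ord_27(14)).
4 cycles of lengths [18, 6, 2, 1].
sign(π) = (−1)^{n − #cycles} = (−1)^{27−4} = (−1)^23 = -1.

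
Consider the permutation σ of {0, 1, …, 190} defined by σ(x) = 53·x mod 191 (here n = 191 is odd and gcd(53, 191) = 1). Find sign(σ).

-1

Trace 55: π^k(55) = [55, 50, 167, 65, 7, 180, 181] for k=0..6.
The orbit structure of x ↦ 53x mod 191: 2 orbits of sizes [190, 1].
With 2 cycles on 191 points, sign = (−1)^{191−2} = -1.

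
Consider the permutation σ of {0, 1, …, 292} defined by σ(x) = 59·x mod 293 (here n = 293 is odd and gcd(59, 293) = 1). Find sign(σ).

Orbit of 235 under x↦59x: [235, 94, 272, 226, 149, 1, 59]… (length divides ord_293(59)).
π_59 has 5 disjoint cycles with lengths [73, 73, 73, 73, 1] on {0,…,292}.
Σ(ℓ_i−1) = 293−5 = 288; sign = (−1)^288 = +1.

+1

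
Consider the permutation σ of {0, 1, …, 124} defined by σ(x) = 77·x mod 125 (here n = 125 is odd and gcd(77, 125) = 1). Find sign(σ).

-1

Orbit of 93 under x↦77x: [93, 36, 22, 69, 63, 101, 27]… (length divides ord_125(77)).
The orbit structure of x ↦ 77x mod 125: 4 orbits of sizes [100, 20, 4, 1].
4 cycles on 125: each ℓ→(−1)^(ℓ−1), product (−1)^121 = -1.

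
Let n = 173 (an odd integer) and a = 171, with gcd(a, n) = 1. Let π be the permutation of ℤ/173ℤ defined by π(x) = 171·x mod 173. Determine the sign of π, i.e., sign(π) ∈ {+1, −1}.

-1

Orbit of 134 under x↦171x: [134, 78, 17, 139, 68, 37, 99]… (length divides ord_173(171)).
π_171 has 2 disjoint cycles with lengths [172, 1] on {0,…,172}.
Σ(ℓ_i−1) = 173−2 = 171; sign = (−1)^171 = -1.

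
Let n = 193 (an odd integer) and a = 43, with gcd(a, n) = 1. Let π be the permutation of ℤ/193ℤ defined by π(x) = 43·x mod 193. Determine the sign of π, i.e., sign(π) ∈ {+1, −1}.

Trace 9: π^k(9) = [9, 1, 43, 112, 184, 192, 150] for k=0..6.
Decompose π into cycles: lengths [8, 8, 8, 8, 8, 8, 8, 8, 8, 8, 8, 8, 8, 8, 8, 8, 8, 8, 8, 8, 8, 8, 8, 8, 1] (25 cycles, including the fixed point 0).
Σ(ℓ_i−1) = 193−25 = 168; sign = (−1)^168 = +1.

+1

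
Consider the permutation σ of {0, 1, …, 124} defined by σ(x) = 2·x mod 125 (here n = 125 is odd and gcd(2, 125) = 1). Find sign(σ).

Orbit of 102 under x↦2x: [102, 79, 33, 66, 7, 14, 28]… (length divides ord_125(2)).
The orbit structure of x ↦ 2x mod 125: 4 orbits of sizes [100, 20, 4, 1].
With 4 cycles on 125 points, sign = (−1)^{125−4} = -1.
Via Zolotarev, sign(π_{2}) = (2|125) = -1.

-1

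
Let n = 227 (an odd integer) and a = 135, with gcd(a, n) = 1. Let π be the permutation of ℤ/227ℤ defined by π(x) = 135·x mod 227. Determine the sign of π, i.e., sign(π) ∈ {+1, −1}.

-1

Start at x=130: 130 → 71 → 51 → 75 → 137 → 108 → 52 → … (one orbit).
Cycle lengths of π_135 on ℤ/227ℤ: [226, 1]; 2 cycles in total.
2 cycles on 227: each ℓ→(−1)^(ℓ−1), product (−1)^225 = -1.
Via Zolotarev, sign(π_{135}) = (135|227) = -1.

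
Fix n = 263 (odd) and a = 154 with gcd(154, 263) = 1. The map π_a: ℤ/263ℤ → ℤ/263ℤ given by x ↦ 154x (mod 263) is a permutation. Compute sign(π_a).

-1

Orbit of 222 under x↦154x: [222, 261, 218, 171, 34, 239, 249]… (length divides ord_263(154)).
Decompose π into cycles: lengths [262, 1] (2 cycles, including the fixed point 0).
n − c = 263 − 2 = 261; sign = (−1)^261 = -1.
Check: (154/263) = -1 by Zolotarev.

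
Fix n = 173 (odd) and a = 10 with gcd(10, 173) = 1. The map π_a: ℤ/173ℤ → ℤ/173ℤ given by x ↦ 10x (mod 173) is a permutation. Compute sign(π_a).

+1

Orbit of 169 under x↦10x: [169, 133, 119, 152, 136, 149, 106]… (length divides ord_173(10)).
Cycle lengths of π_10 on ℤ/173ℤ: [43, 43, 43, 43, 1]; 5 cycles in total.
Σ(ℓ_i−1) = 173−5 = 168; sign = (−1)^168 = +1.
Check: (10/173) = +1 by Zolotarev.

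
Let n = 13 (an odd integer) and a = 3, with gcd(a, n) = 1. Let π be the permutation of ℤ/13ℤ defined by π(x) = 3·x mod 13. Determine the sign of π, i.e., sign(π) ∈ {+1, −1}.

Orbit of 9 under x↦3x: [9, 1, 3]… (length divides ord_13(3)).
Cycle lengths of π_3 on ℤ/13ℤ: [3, 3, 3, 3, 1]; 5 cycles in total.
sign(π) = (−1)^{n − #cycles} = (−1)^{13−5} = (−1)^8 = +1.
Check: (3/13) = +1 by Zolotarev.

+1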